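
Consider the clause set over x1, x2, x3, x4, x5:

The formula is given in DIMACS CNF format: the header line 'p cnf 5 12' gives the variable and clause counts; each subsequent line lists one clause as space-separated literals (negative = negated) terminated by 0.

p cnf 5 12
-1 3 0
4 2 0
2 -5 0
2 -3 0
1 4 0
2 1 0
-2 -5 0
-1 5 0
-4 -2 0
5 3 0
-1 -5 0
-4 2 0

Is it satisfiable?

No, unsatisfiable

Branch on x1: set x1 = False.
From the singleton clause (x4), x4 = True.
From the singleton clause (x2), x2 = True.
Now (¬x2) is unsatisfied and unit — conflict.
Undo x1 and try x1 = True.
From the singleton clause (x3), x3 = True.
From the singleton clause (x2), x2 = True.
From the singleton clause (¬x5), x5 = False.
Now (x5) is unsatisfied and unit — conflict.
Neither x1 = True nor x1 = False works.
No assignment satisfies every clause.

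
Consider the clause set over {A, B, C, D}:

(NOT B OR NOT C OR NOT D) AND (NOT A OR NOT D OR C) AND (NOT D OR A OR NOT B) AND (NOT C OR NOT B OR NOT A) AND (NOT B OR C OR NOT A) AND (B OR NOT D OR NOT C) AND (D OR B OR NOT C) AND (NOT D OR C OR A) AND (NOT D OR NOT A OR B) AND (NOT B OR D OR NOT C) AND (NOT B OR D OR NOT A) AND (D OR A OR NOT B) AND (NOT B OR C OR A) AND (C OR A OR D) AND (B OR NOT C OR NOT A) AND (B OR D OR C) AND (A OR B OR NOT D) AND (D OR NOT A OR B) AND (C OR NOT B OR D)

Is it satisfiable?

Suppose B = false.
Suppose D = false.
Unit clause (NOT C) forces C = false.
That conflicts with the unit clause (C).
Backtrack on D: now try D = true.
Unit clause (NOT C) forces C = false.
Unit clause (NOT A) forces A = false.
That conflicts with the unit clause (A).
Either choice for D ends in contradiction.
Backtrack on B: now try B = true.
Suppose C = false.
Unit clause (NOT A) forces A = false.
That conflicts with the unit clause (A).
Backtrack on C: now try C = true.
Unit clause (NOT D) forces D = false.
That conflicts with the unit clause (D).
Either choice for C ends in contradiction.
Either choice for B ends in contradiction.
No assignment satisfies every clause.

No, unsatisfiable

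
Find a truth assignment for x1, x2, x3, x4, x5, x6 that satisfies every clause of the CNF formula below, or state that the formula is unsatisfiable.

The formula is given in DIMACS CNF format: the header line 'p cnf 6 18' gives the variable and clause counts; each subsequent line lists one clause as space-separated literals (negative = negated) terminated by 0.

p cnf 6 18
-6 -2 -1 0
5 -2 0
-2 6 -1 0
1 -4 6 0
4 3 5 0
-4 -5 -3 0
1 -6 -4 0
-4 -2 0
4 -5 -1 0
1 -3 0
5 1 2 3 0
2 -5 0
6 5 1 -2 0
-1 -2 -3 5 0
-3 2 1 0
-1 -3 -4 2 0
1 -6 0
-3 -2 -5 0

x1 ↦ True; x2 ↦ False; x3 ↦ True; x4 ↦ False; x5 ↦ False; x6 ↦ False

Case x5 = False:
The clause (¬x2) is unit, so x2 = False.
Case x4 = False:
The clause (x3) is unit, so x3 = True.
The clause (x1) is unit, so x1 = True.
Every clause is now satisfied; x6 is unconstrained.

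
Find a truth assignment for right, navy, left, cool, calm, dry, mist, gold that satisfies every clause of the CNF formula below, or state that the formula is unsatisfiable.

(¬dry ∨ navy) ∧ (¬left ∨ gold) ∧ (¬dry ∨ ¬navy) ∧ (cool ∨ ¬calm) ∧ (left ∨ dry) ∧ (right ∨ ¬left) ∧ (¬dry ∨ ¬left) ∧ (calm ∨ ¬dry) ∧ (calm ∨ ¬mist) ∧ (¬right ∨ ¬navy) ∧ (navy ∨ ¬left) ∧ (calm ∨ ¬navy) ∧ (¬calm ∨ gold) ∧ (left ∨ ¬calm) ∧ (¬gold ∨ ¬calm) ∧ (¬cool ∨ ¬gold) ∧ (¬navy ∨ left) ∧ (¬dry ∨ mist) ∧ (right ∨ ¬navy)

UNSATISFIABLE

Try dry = False.
Unit clause (left) forces left = True.
Unit clause (gold) forces gold = True.
Unit clause (right) forces right = True.
Unit clause (¬navy) forces navy = False.
Now (navy) is unsatisfied and unit — conflict.
Backtrack on dry: now try dry = True.
Unit clause (navy) forces navy = True.
Now (¬navy) is unsatisfied and unit — conflict.
Either choice for dry ends in contradiction.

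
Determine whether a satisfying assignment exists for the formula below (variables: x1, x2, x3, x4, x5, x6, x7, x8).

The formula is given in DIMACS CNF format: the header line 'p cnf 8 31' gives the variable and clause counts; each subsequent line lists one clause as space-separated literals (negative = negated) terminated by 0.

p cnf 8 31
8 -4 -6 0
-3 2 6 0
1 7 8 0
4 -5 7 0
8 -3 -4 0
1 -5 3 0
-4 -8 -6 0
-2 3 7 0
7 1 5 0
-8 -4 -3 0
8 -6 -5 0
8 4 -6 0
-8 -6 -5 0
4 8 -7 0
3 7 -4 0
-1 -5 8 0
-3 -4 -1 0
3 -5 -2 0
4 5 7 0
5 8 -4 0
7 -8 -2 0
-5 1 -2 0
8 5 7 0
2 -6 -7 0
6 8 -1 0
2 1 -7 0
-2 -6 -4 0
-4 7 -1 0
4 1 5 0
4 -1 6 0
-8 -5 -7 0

Yes, satisfiable

Try x8 = True.
Try x4 = False.
Try x5 = False.
(x7) alone gives x7 = True.
(x1) alone gives x1 = True.
(x6) alone gives x6 = True.
(x2) alone gives x2 = True.
All clauses hold; x3 can take either value.
A satisfying assignment: x1: True; x2: True; x3: True; x4: False; x5: False; x6: True; x7: True; x8: True.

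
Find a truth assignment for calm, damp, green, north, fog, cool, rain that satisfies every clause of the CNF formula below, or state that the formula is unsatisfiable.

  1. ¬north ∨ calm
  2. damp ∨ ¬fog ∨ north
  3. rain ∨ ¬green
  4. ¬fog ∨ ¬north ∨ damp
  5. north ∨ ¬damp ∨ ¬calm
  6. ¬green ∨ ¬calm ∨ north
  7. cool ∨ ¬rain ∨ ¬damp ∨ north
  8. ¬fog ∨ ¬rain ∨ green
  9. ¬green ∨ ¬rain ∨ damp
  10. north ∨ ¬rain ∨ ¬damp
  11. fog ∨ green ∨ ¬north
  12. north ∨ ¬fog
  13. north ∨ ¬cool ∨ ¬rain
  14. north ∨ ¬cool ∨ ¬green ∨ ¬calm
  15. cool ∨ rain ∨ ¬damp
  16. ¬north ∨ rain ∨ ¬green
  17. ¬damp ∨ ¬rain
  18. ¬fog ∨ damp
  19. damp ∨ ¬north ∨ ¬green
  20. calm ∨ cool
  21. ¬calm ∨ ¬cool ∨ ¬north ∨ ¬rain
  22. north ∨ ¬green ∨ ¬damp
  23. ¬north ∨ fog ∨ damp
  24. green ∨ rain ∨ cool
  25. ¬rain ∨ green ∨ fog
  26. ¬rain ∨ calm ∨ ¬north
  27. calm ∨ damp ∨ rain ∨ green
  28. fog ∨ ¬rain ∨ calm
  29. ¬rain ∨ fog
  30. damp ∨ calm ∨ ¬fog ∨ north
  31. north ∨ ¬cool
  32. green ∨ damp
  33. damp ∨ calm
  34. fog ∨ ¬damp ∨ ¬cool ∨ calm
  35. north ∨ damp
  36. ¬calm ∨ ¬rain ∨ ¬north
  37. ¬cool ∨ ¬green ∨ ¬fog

Branch on north: set north = True.
(calm) alone gives calm = True.
(¬rain) alone gives rain = False.
(¬green) alone gives green = False.
(fog) alone gives fog = True.
(damp) alone gives damp = True.
(cool) alone gives cool = True.
This assignment satisfies each clause.

calm=True,  damp=True,  green=False,  north=True,  fog=True,  cool=True,  rain=False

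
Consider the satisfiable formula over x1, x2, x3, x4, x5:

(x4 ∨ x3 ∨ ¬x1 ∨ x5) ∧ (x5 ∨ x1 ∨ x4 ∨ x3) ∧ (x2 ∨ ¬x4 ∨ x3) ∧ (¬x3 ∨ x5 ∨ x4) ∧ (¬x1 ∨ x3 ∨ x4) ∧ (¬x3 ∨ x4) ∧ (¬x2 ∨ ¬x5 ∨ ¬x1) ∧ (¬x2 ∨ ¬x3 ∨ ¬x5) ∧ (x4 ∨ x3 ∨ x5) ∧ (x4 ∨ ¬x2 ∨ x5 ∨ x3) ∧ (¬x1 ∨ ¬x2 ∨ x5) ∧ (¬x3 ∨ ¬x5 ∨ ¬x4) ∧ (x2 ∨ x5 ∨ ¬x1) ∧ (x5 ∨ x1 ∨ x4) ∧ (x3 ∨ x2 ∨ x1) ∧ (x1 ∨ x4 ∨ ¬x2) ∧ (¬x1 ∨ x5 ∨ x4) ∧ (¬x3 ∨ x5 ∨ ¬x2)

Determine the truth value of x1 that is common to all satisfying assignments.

False

Suppose x1 = True.
Suppose x3 = True.
From the singleton clause (x4), x4 = True.
From the singleton clause (¬x5), x5 = False.
From the singleton clause (¬x2), x2 = False.
Now (x2) is unsatisfied and unit — conflict.
So x3 must be the other value — set x3 = False.
From the singleton clause (x4), x4 = True.
From the singleton clause (x2), x2 = True.
From the singleton clause (¬x5), x5 = False.
Now (x5) is unsatisfied and unit — conflict.
Both values of x3 lead to a conflict.
So every satisfying assignment has x1 = False.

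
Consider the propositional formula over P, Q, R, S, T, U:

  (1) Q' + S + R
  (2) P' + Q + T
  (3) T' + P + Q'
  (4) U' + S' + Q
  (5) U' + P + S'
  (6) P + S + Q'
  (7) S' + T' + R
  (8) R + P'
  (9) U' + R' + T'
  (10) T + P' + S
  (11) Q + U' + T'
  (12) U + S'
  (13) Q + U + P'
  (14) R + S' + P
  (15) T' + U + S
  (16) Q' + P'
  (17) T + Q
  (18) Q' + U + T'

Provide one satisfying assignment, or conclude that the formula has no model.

UNSATISFIABLE

Branch on R: set R = 1.
Branch on U: set U = 0.
The clause (S') is unit, so S = 0.
The clause (T') is unit, so T = 0.
The clause (P') is unit, so P = 0.
The clause (Q') is unit, so Q = 0.
Now (Q) is unsatisfied and unit — conflict.
Backtrack on U: now try U = 1.
The clause (T') is unit, so T = 0.
The clause (Q) is unit, so Q = 1.
The clause (P') is unit, so P = 0.
The clause (S') is unit, so S = 0.
Now (S) is unsatisfied and unit — conflict.
Either choice for U ends in contradiction.
Backtrack on R: now try R = 0.
The clause (P') is unit, so P = 0.
The clause (S') is unit, so S = 0.
The clause (Q') is unit, so Q = 0.
The clause (T) is unit, so T = 1.
The clause (U') is unit, so U = 0.
Now (U) is unsatisfied and unit — conflict.
Either choice for R ends in contradiction.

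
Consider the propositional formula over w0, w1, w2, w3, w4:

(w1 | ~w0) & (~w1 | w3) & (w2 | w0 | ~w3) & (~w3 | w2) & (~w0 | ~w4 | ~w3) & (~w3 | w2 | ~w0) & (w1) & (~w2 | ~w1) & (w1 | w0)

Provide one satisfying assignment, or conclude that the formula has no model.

(w1) alone gives w1 = 1.
(w3) alone gives w3 = 1.
(w2) alone gives w2 = 1.
That conflicts with the unit clause (~w2).

UNSATISFIABLE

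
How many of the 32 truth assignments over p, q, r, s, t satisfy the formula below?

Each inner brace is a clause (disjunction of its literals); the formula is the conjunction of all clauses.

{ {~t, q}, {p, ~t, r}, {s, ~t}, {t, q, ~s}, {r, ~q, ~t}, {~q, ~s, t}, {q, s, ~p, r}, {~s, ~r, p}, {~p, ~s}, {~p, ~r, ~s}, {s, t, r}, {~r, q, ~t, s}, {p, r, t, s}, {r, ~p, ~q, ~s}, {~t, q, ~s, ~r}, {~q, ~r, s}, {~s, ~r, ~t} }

2

There are 2^5 = 32 truth assignments over (p, q, r, s, t).
Split on q. With q = 1, the clauses containing q are satisfied and ~q drops from the rest; 0 of the 2^4 = 16 assignments to the other variables satisfy what remains.
With q = 0, by the same count on the reduced clause set, 2 assignments work.
(One model: p=F, q=F, r=T, s=F, t=F.)
Total: 0 + 2 = 2.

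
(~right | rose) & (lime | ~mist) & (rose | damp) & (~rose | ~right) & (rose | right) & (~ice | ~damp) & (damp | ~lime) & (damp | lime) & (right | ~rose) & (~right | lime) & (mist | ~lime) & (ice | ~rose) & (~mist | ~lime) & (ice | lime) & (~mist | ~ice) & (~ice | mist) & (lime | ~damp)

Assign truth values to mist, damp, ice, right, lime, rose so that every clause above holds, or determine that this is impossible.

UNSATISFIABLE

Try right = 0.
Unit clause (rose) forces rose = 1.
Now (~rose) is unsatisfied and unit — conflict.
Backtrack on right: now try right = 1.
Unit clause (rose) forces rose = 1.
Now (~rose) is unsatisfied and unit — conflict.
Both values of right lead to a conflict.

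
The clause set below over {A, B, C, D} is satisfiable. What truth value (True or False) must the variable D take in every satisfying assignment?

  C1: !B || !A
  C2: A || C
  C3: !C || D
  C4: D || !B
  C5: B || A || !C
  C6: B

Suppose D = false.
Unit clause (!C) forces C = false.
Unit clause (A) forces A = true.
Unit clause (!B) forces B = false.
Now (B) is unsatisfied and unit — conflict.
So every satisfying assignment has D = True.

True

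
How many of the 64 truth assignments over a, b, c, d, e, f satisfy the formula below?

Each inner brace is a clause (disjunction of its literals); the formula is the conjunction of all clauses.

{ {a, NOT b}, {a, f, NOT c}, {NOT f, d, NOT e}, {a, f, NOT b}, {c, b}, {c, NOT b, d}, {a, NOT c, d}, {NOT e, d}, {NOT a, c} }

There are 2^6 = 64 truth assignments over (a, b, c, d, e, f).
Split on b. With b = true, the clauses containing b are satisfied and NOT b drops from the rest; 6 of the 2^5 = 32 assignments to the other variables satisfy what remains.
With b = false, by the same count on the reduced clause set, 8 assignments work.
Total: 6 + 8 = 14.

14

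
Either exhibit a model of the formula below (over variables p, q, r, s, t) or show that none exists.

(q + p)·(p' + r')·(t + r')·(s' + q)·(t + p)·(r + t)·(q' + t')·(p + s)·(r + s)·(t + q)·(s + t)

Branch on q: set q = 1.
Unit clause (t') forces t = 0.
Unit clause (r') forces r = 0.
That conflicts with the unit clause (r).
Undo q and try q = 0.
Unit clause (p) forces p = 1.
Unit clause (r') forces r = 0.
Unit clause (s') forces s = 0.
That conflicts with the unit clause (s).
Neither q = 1 nor q = 0 works.

UNSATISFIABLE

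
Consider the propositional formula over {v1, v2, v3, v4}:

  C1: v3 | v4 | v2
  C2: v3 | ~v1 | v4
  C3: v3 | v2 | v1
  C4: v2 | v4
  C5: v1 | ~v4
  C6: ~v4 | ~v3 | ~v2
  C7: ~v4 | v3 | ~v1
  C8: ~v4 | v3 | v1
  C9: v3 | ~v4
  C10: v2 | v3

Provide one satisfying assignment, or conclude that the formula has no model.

v1 ↦ 1, v2 ↦ 1, v3 ↦ 1, v4 ↦ 0

Case v2 = 1:
Case v1 = 1:
Case v3 = 1:
From the singleton clause (~v4), v4 = 0.
All clauses are satisfied.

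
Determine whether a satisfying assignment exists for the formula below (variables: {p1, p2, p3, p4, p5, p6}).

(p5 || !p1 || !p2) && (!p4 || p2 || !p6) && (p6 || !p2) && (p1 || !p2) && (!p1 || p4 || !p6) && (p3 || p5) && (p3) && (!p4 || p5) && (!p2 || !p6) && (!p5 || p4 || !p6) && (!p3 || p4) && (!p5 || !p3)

(p3) alone gives p3 = true.
(p4) alone gives p4 = true.
(p5) alone gives p5 = true.
But (!p5) is also a unit clause — contradiction.
No assignment satisfies every clause.

No, unsatisfiable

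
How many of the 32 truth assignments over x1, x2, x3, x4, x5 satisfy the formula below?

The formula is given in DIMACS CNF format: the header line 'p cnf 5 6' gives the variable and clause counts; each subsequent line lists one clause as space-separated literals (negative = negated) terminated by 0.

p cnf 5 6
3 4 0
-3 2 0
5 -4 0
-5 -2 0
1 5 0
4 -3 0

There are 2^5 = 32 truth assignments over (x1, x2, x3, x4, x5).
Split on x3. With x3 = True, the clauses containing x3 are satisfied and ¬x3 drops from the rest; 0 of the 2^4 = 16 assignments to the other variables satisfy what remains.
With x3 = False, by the same count on the reduced clause set, 2 assignments work.
(One model: x1=F, x2=F, x3=F, x4=T, x5=T.)
Total: 0 + 2 = 2.

2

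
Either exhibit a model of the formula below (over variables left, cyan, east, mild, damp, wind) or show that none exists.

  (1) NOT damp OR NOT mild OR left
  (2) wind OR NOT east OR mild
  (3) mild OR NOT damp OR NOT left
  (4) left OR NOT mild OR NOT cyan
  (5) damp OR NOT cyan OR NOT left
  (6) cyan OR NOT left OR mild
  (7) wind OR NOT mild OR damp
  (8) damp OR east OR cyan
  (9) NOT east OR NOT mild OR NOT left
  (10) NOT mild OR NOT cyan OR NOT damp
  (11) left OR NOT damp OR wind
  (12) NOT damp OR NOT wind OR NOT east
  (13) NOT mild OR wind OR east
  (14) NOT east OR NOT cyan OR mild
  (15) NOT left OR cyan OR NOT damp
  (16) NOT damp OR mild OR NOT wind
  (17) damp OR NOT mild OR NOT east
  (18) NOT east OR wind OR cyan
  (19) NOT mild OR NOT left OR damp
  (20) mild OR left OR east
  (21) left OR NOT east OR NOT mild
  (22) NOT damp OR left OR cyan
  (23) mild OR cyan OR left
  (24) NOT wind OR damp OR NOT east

UNSATISFIABLE

Try damp = false.
Try cyan = false.
(east) alone gives east = true.
(NOT mild) alone gives mild = false.
(wind) alone gives wind = true.
Now (NOT wind) is unsatisfied and unit — conflict.
So cyan must be the other value — set cyan = true.
(NOT left) alone gives left = false.
(NOT mild) alone gives mild = false.
(NOT east) alone gives east = false.
Now (east) is unsatisfied and unit — conflict.
Neither cyan = true nor cyan = false works.
So damp must be the other value — set damp = true.
Try mild = false.
(NOT left) alone gives left = false.
(wind) alone gives wind = true.
Now (NOT wind) is unsatisfied and unit — conflict.
So mild must be the other value — set mild = true.
(left) alone gives left = true.
(NOT east) alone gives east = false.
(NOT cyan) alone gives cyan = false.
Now (cyan) is unsatisfied and unit — conflict.
Neither mild = true nor mild = false works.
Neither damp = true nor damp = false works.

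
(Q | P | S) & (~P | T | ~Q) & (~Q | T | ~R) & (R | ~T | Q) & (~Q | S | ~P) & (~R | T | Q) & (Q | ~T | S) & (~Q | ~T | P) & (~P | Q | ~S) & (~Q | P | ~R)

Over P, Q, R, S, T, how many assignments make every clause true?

7

There are 2^5 = 32 truth assignments over (P, Q, R, S, T).
Split on Q. With Q = 1, the clauses containing Q are satisfied and ~Q drops from the rest; 4 of the 2^4 = 16 assignments to the other variables satisfy what remains.
With Q = 0, by the same count on the reduced clause set, 3 assignments work.
Total: 4 + 3 = 7.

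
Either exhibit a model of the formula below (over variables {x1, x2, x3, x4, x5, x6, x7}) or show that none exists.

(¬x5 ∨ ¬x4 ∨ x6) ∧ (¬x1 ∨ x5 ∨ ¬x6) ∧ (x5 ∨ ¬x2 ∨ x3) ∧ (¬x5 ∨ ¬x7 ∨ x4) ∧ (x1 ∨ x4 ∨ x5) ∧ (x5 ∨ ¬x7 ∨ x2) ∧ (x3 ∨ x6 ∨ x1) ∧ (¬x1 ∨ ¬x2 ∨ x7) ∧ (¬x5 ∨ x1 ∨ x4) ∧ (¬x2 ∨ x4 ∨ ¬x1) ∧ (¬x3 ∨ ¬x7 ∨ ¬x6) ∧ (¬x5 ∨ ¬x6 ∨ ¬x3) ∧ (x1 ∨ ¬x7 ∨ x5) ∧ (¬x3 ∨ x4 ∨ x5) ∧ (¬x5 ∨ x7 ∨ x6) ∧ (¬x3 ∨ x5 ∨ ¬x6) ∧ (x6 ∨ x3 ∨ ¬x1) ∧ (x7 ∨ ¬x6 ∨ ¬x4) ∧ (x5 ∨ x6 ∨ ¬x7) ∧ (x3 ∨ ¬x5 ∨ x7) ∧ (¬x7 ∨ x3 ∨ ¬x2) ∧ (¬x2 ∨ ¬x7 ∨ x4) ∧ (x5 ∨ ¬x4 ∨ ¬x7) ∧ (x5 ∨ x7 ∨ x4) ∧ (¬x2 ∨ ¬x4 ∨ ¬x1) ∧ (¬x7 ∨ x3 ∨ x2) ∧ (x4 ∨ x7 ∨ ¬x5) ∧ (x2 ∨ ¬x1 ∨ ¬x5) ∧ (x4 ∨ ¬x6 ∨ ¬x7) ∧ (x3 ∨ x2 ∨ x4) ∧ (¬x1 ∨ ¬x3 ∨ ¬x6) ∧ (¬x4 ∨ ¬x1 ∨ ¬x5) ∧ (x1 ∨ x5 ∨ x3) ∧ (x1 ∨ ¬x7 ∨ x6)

x1=False,  x2=False,  x3=True,  x4=True,  x5=False,  x6=False,  x7=False

Try x5 = False.
Try x1 = False.
Unit clause (x4) forces x4 = True.
Unit clause (¬x7) forces x7 = False.
Unit clause (¬x6) forces x6 = False.
Unit clause (x3) forces x3 = True.
No clause remains; x2 is free.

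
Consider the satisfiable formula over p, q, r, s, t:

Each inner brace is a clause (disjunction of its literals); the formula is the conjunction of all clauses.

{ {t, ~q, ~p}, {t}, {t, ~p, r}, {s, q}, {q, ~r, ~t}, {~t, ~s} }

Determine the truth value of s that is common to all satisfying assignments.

Suppose s = 1.
From the singleton clause (t), t = 1.
Now (~t) is unsatisfied and unit — conflict.
So every satisfying assignment has s = False.

False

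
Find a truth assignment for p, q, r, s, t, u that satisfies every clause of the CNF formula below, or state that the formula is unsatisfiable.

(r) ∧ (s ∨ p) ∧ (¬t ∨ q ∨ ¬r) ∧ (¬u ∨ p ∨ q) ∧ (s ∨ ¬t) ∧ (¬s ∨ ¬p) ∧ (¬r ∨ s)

Unit clause (r) forces r = True.
Unit clause (s) forces s = True.
Unit clause (¬p) forces p = False.
Case t = False:
Case u = False:
All clauses hold; q can take either value.

p=False, q=True, r=True, s=True, t=False, u=False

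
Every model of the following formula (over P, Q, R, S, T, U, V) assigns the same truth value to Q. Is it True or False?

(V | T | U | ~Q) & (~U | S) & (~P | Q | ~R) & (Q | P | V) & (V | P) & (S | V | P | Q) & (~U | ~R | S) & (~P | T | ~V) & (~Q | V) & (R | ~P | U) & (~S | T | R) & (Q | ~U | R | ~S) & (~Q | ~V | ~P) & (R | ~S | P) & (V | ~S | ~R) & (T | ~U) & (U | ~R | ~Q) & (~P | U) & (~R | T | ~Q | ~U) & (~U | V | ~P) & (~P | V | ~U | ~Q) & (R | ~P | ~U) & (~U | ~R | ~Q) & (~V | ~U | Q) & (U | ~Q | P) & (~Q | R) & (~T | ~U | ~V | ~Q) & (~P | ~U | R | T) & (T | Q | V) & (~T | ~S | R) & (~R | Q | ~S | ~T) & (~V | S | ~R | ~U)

False

Suppose Q = 1.
(V) alone gives V = 1.
(~P) alone gives P = 0.
(U) alone gives U = 1.
(S) alone gives S = 1.
(R) alone gives R = 1.
Now (~R) is unsatisfied and unit — conflict.
So every satisfying assignment has Q = False.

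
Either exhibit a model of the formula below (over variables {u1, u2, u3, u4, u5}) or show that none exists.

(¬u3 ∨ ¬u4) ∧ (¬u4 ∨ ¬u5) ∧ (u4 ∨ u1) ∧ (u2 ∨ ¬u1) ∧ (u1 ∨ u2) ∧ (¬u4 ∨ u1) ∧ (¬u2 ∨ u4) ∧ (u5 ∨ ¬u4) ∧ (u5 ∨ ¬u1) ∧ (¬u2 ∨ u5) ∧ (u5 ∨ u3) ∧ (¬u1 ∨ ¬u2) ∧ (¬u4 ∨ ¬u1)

UNSATISFIABLE

Case u3 = False:
From the singleton clause (u5), u5 = True.
From the singleton clause (¬u4), u4 = False.
From the singleton clause (u1), u1 = True.
From the singleton clause (u2), u2 = True.
That conflicts with the unit clause (¬u2).
Backtrack on u3: now try u3 = True.
From the singleton clause (¬u4), u4 = False.
From the singleton clause (u1), u1 = True.
From the singleton clause (u2), u2 = True.
That conflicts with the unit clause (¬u2).
Either choice for u3 ends in contradiction.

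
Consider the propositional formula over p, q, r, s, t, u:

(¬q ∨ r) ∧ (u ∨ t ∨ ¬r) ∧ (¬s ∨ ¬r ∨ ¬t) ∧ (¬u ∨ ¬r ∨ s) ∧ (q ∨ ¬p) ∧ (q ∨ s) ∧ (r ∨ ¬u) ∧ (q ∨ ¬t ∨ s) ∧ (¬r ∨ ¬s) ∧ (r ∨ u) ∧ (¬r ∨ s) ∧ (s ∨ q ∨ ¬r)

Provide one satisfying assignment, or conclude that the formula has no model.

UNSATISFIABLE

Case q = False:
Unit clause (¬p) forces p = False.
Unit clause (s) forces s = True.
Unit clause (¬r) forces r = False.
Unit clause (¬u) forces u = False.
But (u) is also a unit clause — contradiction.
Undo q and try q = True.
Unit clause (r) forces r = True.
Unit clause (¬s) forces s = False.
But (s) is also a unit clause — contradiction.
Both values of q lead to a conflict.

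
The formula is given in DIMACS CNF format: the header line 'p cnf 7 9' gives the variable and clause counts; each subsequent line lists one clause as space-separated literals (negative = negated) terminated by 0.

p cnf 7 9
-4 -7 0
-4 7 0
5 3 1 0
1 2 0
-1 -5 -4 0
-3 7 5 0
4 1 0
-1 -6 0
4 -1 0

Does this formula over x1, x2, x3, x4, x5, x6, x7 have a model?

Unsatisfiable

Case x4 = False:
(x1) alone gives x1 = True.
Now (¬x1) is unsatisfied and unit — conflict.
Backtrack on x4: now try x4 = True.
(¬x7) alone gives x7 = False.
Now (x7) is unsatisfied and unit — conflict.
Either choice for x4 ends in contradiction.
No assignment satisfies every clause.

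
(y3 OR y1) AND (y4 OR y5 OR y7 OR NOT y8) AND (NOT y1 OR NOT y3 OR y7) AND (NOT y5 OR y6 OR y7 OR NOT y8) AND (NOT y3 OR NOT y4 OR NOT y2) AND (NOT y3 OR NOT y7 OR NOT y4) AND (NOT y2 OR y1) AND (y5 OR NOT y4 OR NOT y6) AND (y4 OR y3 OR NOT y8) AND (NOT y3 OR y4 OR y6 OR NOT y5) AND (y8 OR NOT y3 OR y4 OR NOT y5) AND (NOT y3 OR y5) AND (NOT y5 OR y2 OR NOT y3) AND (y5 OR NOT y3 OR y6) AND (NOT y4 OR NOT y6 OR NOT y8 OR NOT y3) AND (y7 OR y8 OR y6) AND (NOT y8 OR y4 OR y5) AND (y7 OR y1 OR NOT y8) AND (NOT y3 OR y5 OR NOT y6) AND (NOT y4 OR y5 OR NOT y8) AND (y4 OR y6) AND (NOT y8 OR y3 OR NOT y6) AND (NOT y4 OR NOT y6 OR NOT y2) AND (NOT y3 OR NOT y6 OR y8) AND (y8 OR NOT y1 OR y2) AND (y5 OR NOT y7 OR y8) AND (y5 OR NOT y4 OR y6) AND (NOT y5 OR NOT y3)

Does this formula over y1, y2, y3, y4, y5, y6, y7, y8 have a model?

Yes, satisfiable

Case y3 = false:
(y1) alone gives y1 = true.
Case y4 = true:
Case y5 = true:
Case y8 = true:
(NOT y6) alone gives y6 = false.
(y7) alone gives y7 = true.
No clause remains; y2 is free.
A satisfying assignment: y1: true, y2: true, y3: false, y4: true, y5: true, y6: false, y7: true, y8: true.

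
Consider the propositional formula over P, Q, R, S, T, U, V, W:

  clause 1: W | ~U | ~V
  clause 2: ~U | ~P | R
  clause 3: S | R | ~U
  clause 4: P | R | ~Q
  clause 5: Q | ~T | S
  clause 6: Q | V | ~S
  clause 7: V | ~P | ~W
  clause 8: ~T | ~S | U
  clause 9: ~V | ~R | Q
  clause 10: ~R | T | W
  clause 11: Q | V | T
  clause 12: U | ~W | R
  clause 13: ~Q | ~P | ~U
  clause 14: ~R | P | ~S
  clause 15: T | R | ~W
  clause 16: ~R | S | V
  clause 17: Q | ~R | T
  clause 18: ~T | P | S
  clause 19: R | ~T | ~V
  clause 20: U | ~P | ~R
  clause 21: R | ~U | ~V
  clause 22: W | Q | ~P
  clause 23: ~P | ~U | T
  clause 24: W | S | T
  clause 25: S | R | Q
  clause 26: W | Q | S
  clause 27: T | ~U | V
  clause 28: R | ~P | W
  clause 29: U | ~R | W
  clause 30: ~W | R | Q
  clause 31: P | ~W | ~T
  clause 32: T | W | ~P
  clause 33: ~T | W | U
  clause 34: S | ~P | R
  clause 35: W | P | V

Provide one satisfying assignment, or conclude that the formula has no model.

Suppose W = 1.
Suppose V = 1.
Suppose R = 1.
(Q) alone gives Q = 1.
Suppose P = 0.
(~S) alone gives S = 0.
(~T) alone gives T = 0.
All clauses hold; U can take either value.

P: 0; Q: 1; R: 1; S: 0; T: 0; U: 0; V: 1; W: 1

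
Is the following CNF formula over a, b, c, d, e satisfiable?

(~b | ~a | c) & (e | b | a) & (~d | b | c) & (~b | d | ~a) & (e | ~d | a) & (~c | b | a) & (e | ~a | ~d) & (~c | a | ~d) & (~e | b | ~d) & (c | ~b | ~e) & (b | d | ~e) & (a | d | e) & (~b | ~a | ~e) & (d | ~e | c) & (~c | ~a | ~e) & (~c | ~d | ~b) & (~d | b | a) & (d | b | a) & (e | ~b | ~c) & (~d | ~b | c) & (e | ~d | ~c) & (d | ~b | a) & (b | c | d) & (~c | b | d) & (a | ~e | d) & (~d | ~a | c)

No

Suppose b = 0.
Suppose e = 1.
Unit clause (~d) forces d = 0.
Now (d) is unsatisfied and unit — conflict.
So e must be the other value — set e = 0.
Unit clause (a) forces a = 1.
Unit clause (~d) forces d = 0.
Unit clause (c) forces c = 1.
Now (~c) is unsatisfied and unit — conflict.
Both values of e lead to a conflict.
So b must be the other value — set b = 1.
Suppose a = 0.
Unit clause (d) forces d = 1.
Unit clause (e) forces e = 1.
Unit clause (~c) forces c = 0.
Now (c) is unsatisfied and unit — conflict.
So a must be the other value — set a = 1.
Unit clause (c) forces c = 1.
Unit clause (d) forces d = 1.
Now (~d) is unsatisfied and unit — conflict.
Both values of a lead to a conflict.
Both values of b lead to a conflict.
No assignment satisfies every clause.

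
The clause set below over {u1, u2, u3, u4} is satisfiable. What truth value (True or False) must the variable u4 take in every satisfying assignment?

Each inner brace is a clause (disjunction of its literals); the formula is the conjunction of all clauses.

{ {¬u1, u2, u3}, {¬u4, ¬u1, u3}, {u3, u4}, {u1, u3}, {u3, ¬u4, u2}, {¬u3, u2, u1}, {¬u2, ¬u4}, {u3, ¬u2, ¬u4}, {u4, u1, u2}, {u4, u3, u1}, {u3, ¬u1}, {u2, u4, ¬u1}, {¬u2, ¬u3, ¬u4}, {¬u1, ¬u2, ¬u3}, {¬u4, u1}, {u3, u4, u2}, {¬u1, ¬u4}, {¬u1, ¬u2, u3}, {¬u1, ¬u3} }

False

Suppose u4 = True.
Unit clause (¬u2) forces u2 = False.
Unit clause (u3) forces u3 = True.
Unit clause (u1) forces u1 = True.
Now (¬u1) is unsatisfied and unit — conflict.
So every satisfying assignment has u4 = False.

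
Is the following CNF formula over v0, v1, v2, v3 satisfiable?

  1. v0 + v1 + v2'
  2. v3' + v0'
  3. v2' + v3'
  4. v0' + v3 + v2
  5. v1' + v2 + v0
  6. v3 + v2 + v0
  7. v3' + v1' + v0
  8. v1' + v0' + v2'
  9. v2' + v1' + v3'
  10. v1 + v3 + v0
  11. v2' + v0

Case v3 = 0:
Case v0 = 1:
The clause (v2) is unit, so v2 = 1.
The clause (v1') is unit, so v1 = 0.
This assignment satisfies each clause.
A satisfying assignment: v0: 1; v1: 0; v2: 1; v3: 0.

Satisfiable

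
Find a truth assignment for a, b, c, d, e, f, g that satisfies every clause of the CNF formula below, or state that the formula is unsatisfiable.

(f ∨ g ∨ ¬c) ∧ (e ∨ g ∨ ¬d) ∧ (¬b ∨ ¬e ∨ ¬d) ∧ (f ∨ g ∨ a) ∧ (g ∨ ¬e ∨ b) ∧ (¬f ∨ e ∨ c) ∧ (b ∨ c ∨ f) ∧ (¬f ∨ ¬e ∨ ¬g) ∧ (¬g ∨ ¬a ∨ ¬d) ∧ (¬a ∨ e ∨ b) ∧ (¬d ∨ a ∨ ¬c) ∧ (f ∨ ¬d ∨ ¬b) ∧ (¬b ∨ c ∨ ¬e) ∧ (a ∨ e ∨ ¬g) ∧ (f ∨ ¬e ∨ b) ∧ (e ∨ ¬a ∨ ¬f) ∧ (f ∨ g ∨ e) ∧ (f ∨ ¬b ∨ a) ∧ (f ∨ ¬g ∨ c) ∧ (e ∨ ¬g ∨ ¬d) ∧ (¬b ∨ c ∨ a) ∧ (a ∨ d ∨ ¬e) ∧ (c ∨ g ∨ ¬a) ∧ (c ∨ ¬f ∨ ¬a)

Suppose f = False.
Suppose g = True.
(c) alone gives c = True.
Suppose a = True.
(¬d) alone gives d = False.
Suppose e = False.
(b) alone gives b = True.
This assignment satisfies each clause.

a: True, b: True, c: True, d: False, e: False, f: False, g: True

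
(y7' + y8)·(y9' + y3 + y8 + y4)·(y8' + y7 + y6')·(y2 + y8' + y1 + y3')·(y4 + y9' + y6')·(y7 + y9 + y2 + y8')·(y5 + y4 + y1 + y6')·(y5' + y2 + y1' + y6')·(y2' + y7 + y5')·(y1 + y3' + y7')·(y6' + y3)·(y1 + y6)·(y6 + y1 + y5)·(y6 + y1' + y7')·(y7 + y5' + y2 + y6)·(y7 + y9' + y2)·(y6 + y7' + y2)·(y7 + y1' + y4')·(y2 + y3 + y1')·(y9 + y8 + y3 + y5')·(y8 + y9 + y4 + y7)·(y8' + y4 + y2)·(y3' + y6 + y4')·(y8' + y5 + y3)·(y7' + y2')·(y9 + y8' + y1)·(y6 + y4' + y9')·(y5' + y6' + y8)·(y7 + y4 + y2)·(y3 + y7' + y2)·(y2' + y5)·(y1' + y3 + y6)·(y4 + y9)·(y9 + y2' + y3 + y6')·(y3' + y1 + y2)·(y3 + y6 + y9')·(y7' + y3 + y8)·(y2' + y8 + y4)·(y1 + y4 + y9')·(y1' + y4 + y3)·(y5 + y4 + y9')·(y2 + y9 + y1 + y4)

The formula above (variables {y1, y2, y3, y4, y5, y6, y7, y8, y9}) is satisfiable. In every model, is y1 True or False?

True

Suppose y1 = 0.
The clause (y6) is unit, so y6 = 1.
The clause (y3) is unit, so y3 = 1.
The clause (y7') is unit, so y7 = 0.
The clause (y8') is unit, so y8 = 0.
The clause (y5') is unit, so y5 = 0.
The clause (y4) is unit, so y4 = 1.
The clause (y2') is unit, so y2 = 0.
Now (y2) is unsatisfied and unit — conflict.
So every satisfying assignment has y1 = True.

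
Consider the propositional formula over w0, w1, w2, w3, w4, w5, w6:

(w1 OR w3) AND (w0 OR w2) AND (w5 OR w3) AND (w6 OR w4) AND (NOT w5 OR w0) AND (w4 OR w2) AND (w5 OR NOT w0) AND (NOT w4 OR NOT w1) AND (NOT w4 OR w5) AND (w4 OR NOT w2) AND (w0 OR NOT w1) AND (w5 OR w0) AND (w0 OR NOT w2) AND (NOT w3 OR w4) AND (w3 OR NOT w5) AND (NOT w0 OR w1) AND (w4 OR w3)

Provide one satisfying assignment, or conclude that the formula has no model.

UNSATISFIABLE

Branch on w1: set w1 = true.
From the singleton clause (NOT w4), w4 = false.
From the singleton clause (w6), w6 = true.
From the singleton clause (w2), w2 = true.
That conflicts with the unit clause (NOT w2).
So w1 must be the other value — set w1 = false.
From the singleton clause (w3), w3 = true.
From the singleton clause (w4), w4 = true.
From the singleton clause (w5), w5 = true.
From the singleton clause (w0), w0 = true.
That conflicts with the unit clause (NOT w0).
Neither w1 = true nor w1 = false works.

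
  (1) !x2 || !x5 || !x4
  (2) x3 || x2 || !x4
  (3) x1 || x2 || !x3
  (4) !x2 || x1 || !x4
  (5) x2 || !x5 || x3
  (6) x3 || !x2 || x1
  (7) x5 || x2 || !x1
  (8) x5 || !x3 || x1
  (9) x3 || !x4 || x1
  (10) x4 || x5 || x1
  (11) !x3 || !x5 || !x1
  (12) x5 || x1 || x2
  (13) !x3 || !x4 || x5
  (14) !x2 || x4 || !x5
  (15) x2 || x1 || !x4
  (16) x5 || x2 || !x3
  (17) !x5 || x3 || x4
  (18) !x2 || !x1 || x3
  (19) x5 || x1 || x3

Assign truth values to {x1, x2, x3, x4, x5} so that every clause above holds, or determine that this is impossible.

Case x2 = true:
Case x5 = false:
Case x1 = true:
(x3) alone gives x3 = true.
(!x4) alone gives x4 = false.
This assignment satisfies each clause.

x1=true; x2=true; x3=true; x4=false; x5=false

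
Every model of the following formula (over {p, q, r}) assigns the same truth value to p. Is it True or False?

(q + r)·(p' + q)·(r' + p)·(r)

Suppose p = 0.
Unit clause (r') forces r = 0.
That conflicts with the unit clause (r).
So every satisfying assignment has p = True.

True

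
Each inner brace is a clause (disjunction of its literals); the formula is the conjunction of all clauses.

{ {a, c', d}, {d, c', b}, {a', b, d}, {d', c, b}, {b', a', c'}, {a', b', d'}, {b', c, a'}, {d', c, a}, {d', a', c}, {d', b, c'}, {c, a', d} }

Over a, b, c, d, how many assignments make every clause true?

There are 2^4 = 16 truth assignments over (a, b, c, d).
Check each against the 11 clauses (columns in the order a, b, c, d):
  F F F F  ✓ satisfies all
  F F F T  ✗ fails (d' + c + b)
  F F T F  ✗ fails (a + c' + d)
  F F T T  ✗ fails (d' + b + c')
  F T F F  ✓ satisfies all
  F T F T  ✗ fails (d' + c + a)
  F T T F  ✗ fails (a + c' + d)
  F T T T  ✓ satisfies all
  T F F F  ✗ fails (a' + b + d)
  T F F T  ✗ fails (d' + c + b)
  T F T F  ✗ fails (d + c' + b)
  T F T T  ✗ fails (d' + b + c')
  T T F F  ✗ fails (b' + c + a')
  T T F T  ✗ fails (a' + b' + d')
  T T T F  ✗ fails (b' + a' + c')
  T T T T  ✗ fails (b' + a' + c')
3 of the 16 rows are models.

3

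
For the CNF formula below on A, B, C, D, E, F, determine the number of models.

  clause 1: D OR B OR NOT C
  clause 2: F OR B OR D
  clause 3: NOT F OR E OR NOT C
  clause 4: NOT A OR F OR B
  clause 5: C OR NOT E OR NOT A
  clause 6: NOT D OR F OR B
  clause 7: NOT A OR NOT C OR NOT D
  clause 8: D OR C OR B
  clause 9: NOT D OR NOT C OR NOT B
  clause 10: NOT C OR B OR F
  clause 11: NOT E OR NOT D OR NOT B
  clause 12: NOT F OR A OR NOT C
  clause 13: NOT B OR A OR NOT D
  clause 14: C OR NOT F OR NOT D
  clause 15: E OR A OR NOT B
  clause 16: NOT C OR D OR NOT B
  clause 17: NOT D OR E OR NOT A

4

There are 2^6 = 64 truth assignments over (A, B, C, D, E, F).
Split on D. With D = true, the clauses containing D are satisfied and NOT D drops from the rest; 0 of the 2^5 = 32 assignments to the other variables satisfy what remains.
With D = false, by the same count on the reduced clause set, 4 assignments work.
(One model: A=F, B=T, C=F, D=F, E=T, F=F.)
Total: 0 + 4 = 4.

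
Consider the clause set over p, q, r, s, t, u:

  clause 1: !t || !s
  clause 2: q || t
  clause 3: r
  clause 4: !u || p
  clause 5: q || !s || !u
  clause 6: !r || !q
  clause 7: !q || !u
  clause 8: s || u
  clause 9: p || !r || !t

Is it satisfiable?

Yes

Unit clause (r) forces r = true.
Unit clause (!q) forces q = false.
Unit clause (t) forces t = true.
Unit clause (!s) forces s = false.
Unit clause (u) forces u = true.
Unit clause (p) forces p = true.
All clauses are satisfied.
A satisfying assignment: p ↦ true, q ↦ false, r ↦ true, s ↦ false, t ↦ true, u ↦ true.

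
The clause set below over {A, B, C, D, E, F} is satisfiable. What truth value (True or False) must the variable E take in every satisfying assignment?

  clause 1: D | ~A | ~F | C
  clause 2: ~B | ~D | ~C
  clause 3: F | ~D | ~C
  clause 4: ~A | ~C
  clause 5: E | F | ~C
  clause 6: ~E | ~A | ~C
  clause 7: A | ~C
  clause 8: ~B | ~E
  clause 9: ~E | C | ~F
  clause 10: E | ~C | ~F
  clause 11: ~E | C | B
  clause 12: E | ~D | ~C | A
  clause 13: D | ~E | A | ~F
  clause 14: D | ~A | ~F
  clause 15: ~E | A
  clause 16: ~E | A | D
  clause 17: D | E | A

Suppose E = 1.
From the singleton clause (~B), B = 0.
From the singleton clause (C), C = 1.
From the singleton clause (~A), A = 0.
But (A) is also a unit clause — contradiction.
So every satisfying assignment has E = False.

False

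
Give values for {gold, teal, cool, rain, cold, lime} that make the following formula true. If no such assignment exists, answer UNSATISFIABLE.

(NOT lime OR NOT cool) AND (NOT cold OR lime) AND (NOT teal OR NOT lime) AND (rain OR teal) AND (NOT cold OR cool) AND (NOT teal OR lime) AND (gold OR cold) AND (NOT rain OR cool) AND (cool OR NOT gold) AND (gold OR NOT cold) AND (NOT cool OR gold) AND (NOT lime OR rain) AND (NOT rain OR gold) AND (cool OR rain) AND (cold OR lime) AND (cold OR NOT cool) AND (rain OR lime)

UNSATISFIABLE

Branch on lime: set lime = false.
Unit clause (NOT cold) forces cold = false.
That conflicts with the unit clause (cold).
Undo lime and try lime = true.
Unit clause (NOT cool) forces cool = false.
Unit clause (NOT teal) forces teal = false.
Unit clause (rain) forces rain = true.
That conflicts with the unit clause (NOT rain).
Both values of lime lead to a conflict.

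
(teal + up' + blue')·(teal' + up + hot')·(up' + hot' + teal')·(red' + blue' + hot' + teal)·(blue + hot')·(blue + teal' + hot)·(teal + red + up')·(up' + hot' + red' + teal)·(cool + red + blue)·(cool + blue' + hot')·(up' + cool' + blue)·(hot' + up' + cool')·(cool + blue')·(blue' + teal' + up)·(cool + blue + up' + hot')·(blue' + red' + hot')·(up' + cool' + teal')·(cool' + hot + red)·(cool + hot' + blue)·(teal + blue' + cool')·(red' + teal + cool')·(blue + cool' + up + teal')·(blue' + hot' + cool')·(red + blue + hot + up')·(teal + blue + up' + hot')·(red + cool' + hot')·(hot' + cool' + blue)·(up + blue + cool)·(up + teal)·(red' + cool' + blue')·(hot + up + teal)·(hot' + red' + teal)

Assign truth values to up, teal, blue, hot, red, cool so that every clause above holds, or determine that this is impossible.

Case blue = 0:
Unit clause (hot') forces hot = 0.
Unit clause (teal') forces teal = 0.
Unit clause (up) forces up = 1.
Unit clause (red) forces red = 1.
Unit clause (cool') forces cool = 0.
All clauses are satisfied.

up ↦ 1,  teal ↦ 0,  blue ↦ 0,  hot ↦ 0,  red ↦ 1,  cool ↦ 0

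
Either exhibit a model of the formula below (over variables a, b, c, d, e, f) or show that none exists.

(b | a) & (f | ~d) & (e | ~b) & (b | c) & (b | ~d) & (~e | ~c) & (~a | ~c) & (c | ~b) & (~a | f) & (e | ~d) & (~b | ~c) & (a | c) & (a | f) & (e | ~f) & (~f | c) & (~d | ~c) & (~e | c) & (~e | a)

UNSATISFIABLE

Case b = 1:
The clause (e) is unit, so e = 1.
The clause (~c) is unit, so c = 0.
Now (c) is unsatisfied and unit — conflict.
Backtrack on b: now try b = 0.
The clause (a) is unit, so a = 1.
The clause (c) is unit, so c = 1.
Now (~c) is unsatisfied and unit — conflict.
Either choice for b ends in contradiction.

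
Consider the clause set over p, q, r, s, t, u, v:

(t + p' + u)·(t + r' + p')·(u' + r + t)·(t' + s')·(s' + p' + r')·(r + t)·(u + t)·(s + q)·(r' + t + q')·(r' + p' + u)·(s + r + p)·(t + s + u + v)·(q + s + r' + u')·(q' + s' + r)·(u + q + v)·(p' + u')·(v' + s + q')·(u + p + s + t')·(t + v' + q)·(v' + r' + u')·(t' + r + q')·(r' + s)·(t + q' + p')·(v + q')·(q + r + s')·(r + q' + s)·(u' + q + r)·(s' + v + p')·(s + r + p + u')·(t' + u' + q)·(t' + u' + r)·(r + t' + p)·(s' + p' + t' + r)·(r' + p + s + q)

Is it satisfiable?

Yes

Try t = 0.
The clause (r) is unit, so r = 1.
The clause (p') is unit, so p = 0.
The clause (u) is unit, so u = 1.
The clause (q') is unit, so q = 0.
The clause (s) is unit, so s = 1.
The clause (v') is unit, so v = 0.
This assignment satisfies each clause.
A satisfying assignment: p: 0, q: 0, r: 1, s: 1, t: 0, u: 1, v: 0.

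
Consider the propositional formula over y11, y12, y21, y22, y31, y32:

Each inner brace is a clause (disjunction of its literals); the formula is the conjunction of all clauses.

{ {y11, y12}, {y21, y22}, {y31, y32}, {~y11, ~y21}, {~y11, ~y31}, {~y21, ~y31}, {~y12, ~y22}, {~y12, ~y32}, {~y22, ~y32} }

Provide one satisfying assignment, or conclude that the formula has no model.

Suppose y11 = 1.
(~y21) alone gives y21 = 0.
(y22) alone gives y22 = 1.
(~y31) alone gives y31 = 0.
(y32) alone gives y32 = 1.
That conflicts with the unit clause (~y32).
Undo y11 and try y11 = 0.
(y12) alone gives y12 = 1.
(~y22) alone gives y22 = 0.
(y21) alone gives y21 = 1.
(~y31) alone gives y31 = 0.
(y32) alone gives y32 = 1.
That conflicts with the unit clause (~y32).
Either choice for y11 ends in contradiction.

UNSATISFIABLE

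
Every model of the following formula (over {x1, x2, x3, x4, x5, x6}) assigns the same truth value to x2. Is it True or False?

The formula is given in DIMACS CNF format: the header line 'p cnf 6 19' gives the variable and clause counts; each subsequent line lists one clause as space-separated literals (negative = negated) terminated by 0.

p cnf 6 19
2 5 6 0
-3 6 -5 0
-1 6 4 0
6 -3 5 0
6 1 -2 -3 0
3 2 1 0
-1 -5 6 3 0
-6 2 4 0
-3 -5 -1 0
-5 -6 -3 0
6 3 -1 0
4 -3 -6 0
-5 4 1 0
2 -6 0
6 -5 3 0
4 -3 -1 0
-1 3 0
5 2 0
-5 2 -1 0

True

Suppose x2 = False.
Unit clause (¬x6) forces x6 = False.
Unit clause (x5) forces x5 = True.
Unit clause (¬x3) forces x3 = False.
That conflicts with the unit clause (x3).
So every satisfying assignment has x2 = True.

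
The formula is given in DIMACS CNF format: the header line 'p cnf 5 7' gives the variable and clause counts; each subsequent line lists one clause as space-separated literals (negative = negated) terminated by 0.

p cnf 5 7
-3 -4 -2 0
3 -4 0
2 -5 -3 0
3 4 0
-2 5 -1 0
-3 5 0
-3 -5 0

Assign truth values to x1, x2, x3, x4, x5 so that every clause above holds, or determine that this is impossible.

Branch on x3: set x3 = True.
Unit clause (x5) forces x5 = True.
Now (¬x5) is unsatisfied and unit — conflict.
So x3 must be the other value — set x3 = False.
Unit clause (¬x4) forces x4 = False.
Now (x4) is unsatisfied and unit — conflict.
Both values of x3 lead to a conflict.

UNSATISFIABLE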